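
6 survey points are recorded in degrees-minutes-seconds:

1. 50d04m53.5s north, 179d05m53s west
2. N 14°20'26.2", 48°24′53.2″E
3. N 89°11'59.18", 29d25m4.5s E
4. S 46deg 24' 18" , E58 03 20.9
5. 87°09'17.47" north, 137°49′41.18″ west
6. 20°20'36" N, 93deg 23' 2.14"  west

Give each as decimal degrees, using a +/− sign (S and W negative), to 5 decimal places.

1. 50.08153, -179.09806
2. 14.34061, 48.41478
3. 89.19977, 29.41792
4. -46.40500, 58.05581
5. 87.15485, -137.82811
6. 20.34333, -93.38393

Point 1:
  φ: 4′ + 53.5″ = 4.89167′; 50 + 4.89167/60 = 50.081528
  N → positive
  Lon: 179° + 5/60 + 53/3600 = 179 + 0.083333 + 0.014722 = 179.098056
  W → negative
Point 2:
  φ: 14° + 20/60 + 26.2/3600 = 14 + 0.333333 + 0.007278 = 14.340611
  N ⇒ keep positive
  Lon: 48 + 24/60 + 53.2/3600 = 48.414778
  E → positive
Point 3:
  Latitude: 11′ + 59.18″ = 11.98633′; 89 + 11.98633/60 = 89.199772
  N ⇒ keep positive
  Longitude: 25′ + 4.5″ = 25.07500′; 29 + 25.07500/60 = 29.417917
  E → positive
Point 4:
  φ: 24′ + 18″ = 24.30000′; 46 + 24.30000/60 = 46.405000
  S → negative
  λ: 3′ + 20.9″ = 3.34833′; 58 + 3.34833/60 = 58.055806
  E → positive
Point 5:
  φ: 87 + 9/60 + 17.47/3600 = 87.154853
  N ⇒ keep positive
  Lon: 49′ + 41.18″ = 49.68633′; 137 + 49.68633/60 = 137.828106
  W → negative
Point 6:
  Lat: 20° + 20/60 + 36/3600 = 20 + 0.333333 + 0.010000 = 20.343333
  N → positive
  Lon: 93 + 23/60 + 2.14/3600 = 93.383928
  hemisphere W, so the sign is −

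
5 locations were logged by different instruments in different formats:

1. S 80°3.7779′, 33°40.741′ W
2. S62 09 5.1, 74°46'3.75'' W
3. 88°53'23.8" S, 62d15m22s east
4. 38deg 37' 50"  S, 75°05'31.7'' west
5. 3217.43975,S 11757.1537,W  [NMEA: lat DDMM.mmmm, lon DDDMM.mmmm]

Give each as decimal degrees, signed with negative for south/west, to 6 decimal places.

1. -80.062965, -33.679017
2. -62.151417, -74.767708
3. -88.889944, 62.256111
4. -38.630556, -75.092139
5. -32.290663, -117.952562

Point 1:
  φ: 3.7779′ = 0.062965°; total 80.0629650
  S ⇒ negate
  Longitude: 40.741′ = 0.679017°; total 33.6790167
  W → negative
Point 2:
  Lat: 62° + 9/60 + 5.1/3600 = 62 + 0.150000 + 0.001417 = 62.1514167
  S ⇒ negate
  Longitude: 46′ + 3.75″ = 46.06250′; 74 + 46.06250/60 = 74.7677083
  W → negative
Point 3:
  Latitude: 88° + 53/60 + 23.8/3600 = 88 + 0.883333 + 0.006611 = 88.8899444
  S → negative
  Lon: 62 + 15/60 + 22/3600 = 62.2561111
  E ⇒ keep positive
Point 4:
  Lat: 38° + 37/60 + 50/3600 = 38 + 0.616667 + 0.013889 = 38.6305556
  S → negative
  Longitude: 75° + 5/60 + 31.7/3600 = 75 + 0.083333 + 0.008806 = 75.0921389
  hemisphere W, so the sign is −
Point 5:
  Lat: split at 2 digits → 32° and 17.43975′; 32 + 17.43975/60 = 32.2906625
  S → negative
  Lon: split at 3 digits → 117° and 57.1537′; 117 + 57.1537/60 = 117.9525617
  hemisphere W, so the sign is −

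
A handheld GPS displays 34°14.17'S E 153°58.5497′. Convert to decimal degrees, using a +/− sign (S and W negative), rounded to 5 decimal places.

-34.23617, 153.97583

Latitude: 34 + 14.17/60 = 34.236167
S ⇒ negate
λ: 58.5497′ = 0.975828°; total 153.975828
E → positive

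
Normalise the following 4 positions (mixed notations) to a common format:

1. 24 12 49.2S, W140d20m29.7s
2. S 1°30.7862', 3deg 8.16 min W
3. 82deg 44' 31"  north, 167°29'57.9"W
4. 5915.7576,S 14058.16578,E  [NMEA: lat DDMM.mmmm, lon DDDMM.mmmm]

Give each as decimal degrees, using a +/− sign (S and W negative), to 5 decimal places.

Point 1:
  Lat: 24° + 12/60 + 49.2/3600 = 24 + 0.200000 + 0.013667 = 24.213667
  S ⇒ negate
  λ: 140° + 20/60 + 29.7/3600 = 140 + 0.333333 + 0.008250 = 140.341583
  hemisphere W, so the sign is −
Point 2:
  Lat: 1 + 30.7862/60 = 1.513103
  hemisphere S, so the sign is −
  λ: 3 + 8.16/60 = 3.136000
  W → negative
Point 3:
  Lat: 44′ + 31″ = 44.51667′; 82 + 44.51667/60 = 82.741944
  N → positive
  Longitude: 167° + 29/60 + 57.9/3600 = 167 + 0.483333 + 0.016083 = 167.499417
  W ⇒ negate
Point 4:
  Latitude: degrees = first 2 digits = 59, minutes = 15.7576; 59 + 15.7576/60 = 59.262627
  hemisphere S, so the sign is −
  Longitude: degrees = first 3 digits = 140, minutes = 58.16578; 140 + 58.16578/60 = 140.969430
  E ⇒ keep positive

1. -24.21367, -140.34158
2. -1.51310, -3.13600
3. 82.74194, -167.49942
4. -59.26263, 140.96943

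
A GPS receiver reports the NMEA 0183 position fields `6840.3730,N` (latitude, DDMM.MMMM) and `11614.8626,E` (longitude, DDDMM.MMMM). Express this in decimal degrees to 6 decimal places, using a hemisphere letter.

68.672883° N, 116.247710° E

Latitude: split at 2 digits → 68° and 40.373′; 68 + 40.373/60 = 68.6728833
λ: degrees = first 3 digits = 116, minutes = 14.8626; 116 + 14.8626/60 = 116.2477100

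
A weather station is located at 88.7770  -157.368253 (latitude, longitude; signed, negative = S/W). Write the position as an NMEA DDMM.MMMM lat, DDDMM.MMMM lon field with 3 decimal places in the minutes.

8846.620,N / 15722.095,W

Latitude: fractional part 0.777000 → 46.62000 minutes
Longitude is negative → W; |value| = 157.368253
Longitude: fractional part 0.368253 → 22.09518 minutes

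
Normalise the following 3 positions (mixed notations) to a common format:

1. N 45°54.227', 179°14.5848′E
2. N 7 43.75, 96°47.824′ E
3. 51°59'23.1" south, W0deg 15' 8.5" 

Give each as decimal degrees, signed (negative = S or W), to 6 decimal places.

Point 1:
  Lat: 45 + 54.227/60 = 45.9037833
  N ⇒ keep positive
  Longitude: 14.5848′ = 0.243080°; total 179.2430800
  E → positive
Point 2:
  φ: 43.75′ = 0.729167°; total 7.7291667
  N → positive
  λ: 47.824′ = 0.797067°; total 96.7970667
  E → positive
Point 3:
  Latitude: 51° + 59/60 + 23.1/3600 = 51 + 0.983333 + 0.006417 = 51.9897500
  S → negative
  Longitude: 15′ + 8.5″ = 15.14167′; 0 + 15.14167/60 = 0.2523611
  W → negative

1. 45.903783, 179.243080
2. 7.729167, 96.797067
3. -51.989750, -0.252361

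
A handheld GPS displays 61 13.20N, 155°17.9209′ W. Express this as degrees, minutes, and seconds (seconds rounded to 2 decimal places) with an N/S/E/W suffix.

Latitude: 13.20000′ → 13′ and 0.20000 × 60 = 12.0000″
Longitude: fractional minutes 0.92090 × 60 = 55.2540″

61°13′12.00″ N, 155°17′55.25″ W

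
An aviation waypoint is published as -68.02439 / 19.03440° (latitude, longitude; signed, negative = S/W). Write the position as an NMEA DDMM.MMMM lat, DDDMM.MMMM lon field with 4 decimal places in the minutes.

6801.4634,S / 01902.0640,E

Latitude is negative → S; |value| = 68.024390
Latitude: minutes = (68.024390 − 68) × 60 = 1.463400
λ: fractional part 0.034400 → 2.064000 minutes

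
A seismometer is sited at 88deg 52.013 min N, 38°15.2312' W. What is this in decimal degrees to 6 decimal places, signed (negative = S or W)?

88.866883, -38.253853

Lat: 88 + 52.013/60 = 88.8668833
N → positive
Lon: 38 + 15.2312/60 = 38.2538533
W → negative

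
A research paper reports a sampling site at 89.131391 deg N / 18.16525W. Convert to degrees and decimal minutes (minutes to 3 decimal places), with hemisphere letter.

Lat: fractional part 0.131391 → 7.88346 minutes
Longitude: fractional part 0.165250 → 9.91500 minutes

89° 7.883′ N, 18° 9.915′ W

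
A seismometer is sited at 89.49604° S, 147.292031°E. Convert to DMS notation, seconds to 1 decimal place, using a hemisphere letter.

89°29′45.7″ S, 147°17′31.3″ E

φ: whole degrees 89; 29.76240′ → 29′ and 45.744″
Lon: whole degrees 147; 17.52186′ → 17′ and 31.312″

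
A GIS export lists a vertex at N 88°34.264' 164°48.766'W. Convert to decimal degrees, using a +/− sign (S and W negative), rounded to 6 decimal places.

88.571067, -164.812767

φ: 34.264′ = 0.571067°; total 88.5710667
N ⇒ keep positive
Longitude: 164 + 48.766/60 = 164.8127667
W ⇒ negate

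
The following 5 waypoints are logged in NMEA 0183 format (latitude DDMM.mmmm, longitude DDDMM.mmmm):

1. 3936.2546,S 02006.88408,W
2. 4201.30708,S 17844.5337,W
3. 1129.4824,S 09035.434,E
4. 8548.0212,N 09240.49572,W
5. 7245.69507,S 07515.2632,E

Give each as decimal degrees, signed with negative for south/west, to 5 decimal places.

1. -39.60424, -20.11473
2. -42.02178, -178.74223
3. -11.49137, 90.59057
4. 85.80035, -92.67493
5. -72.76158, 75.25439

Point 1:
  Lat: degrees = first 2 digits = 39, minutes = 36.2546; 39 + 36.2546/60 = 39.604243
  S ⇒ negate
  λ: split at 3 digits → 020° and 6.88408′; 20 + 6.88408/60 = 20.114735
  hemisphere W, so the sign is −
Point 2:
  Latitude: degrees = first 2 digits = 42, minutes = 1.30708; 42 + 1.30708/60 = 42.021785
  S ⇒ negate
  Lon: degrees = first 3 digits = 178, minutes = 44.5337; 178 + 44.5337/60 = 178.742228
  W ⇒ negate
Point 3:
  φ: degrees = first 2 digits = 11, minutes = 29.4824; 11 + 29.4824/60 = 11.491373
  S ⇒ negate
  Longitude: degrees = first 3 digits = 90, minutes = 35.434; 90 + 35.434/60 = 90.590567
  E ⇒ keep positive
Point 4:
  φ: split at 2 digits → 85° and 48.0212′; 85 + 48.0212/60 = 85.800353
  N → positive
  λ: split at 3 digits → 092° and 40.49572′; 92 + 40.49572/60 = 92.674929
  W ⇒ negate
Point 5:
  φ: degrees = first 2 digits = 72, minutes = 45.69507; 72 + 45.69507/60 = 72.761585
  S → negative
  Longitude: split at 3 digits → 075° and 15.2632′; 75 + 15.2632/60 = 75.254387
  E → positive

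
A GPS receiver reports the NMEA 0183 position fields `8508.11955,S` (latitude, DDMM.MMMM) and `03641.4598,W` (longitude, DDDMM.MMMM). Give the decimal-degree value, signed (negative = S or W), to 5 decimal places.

Latitude: split at 2 digits → 85° and 8.11955′; 85 + 8.11955/60 = 85.135326
hemisphere S, so the sign is −
Longitude: degrees = first 3 digits = 36, minutes = 41.4598; 36 + 41.4598/60 = 36.690997
W → negative

-85.13533, -36.69100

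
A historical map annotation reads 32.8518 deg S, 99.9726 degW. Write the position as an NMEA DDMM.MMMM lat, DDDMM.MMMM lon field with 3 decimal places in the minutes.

Lat: 32° + 0.851800 × 60 = 32° 51.10800′
λ: 99° + 0.972600 × 60 = 99° 58.35600′

3251.108,S / 09958.356,W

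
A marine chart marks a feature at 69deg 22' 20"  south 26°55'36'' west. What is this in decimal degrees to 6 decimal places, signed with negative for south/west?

-69.372222, -26.926667

Latitude: 69 + 22/60 + 20/3600 = 69.3722222
hemisphere S, so the sign is −
λ: 26 + 55/60 + 36/3600 = 26.9266667
hemisphere W, so the sign is −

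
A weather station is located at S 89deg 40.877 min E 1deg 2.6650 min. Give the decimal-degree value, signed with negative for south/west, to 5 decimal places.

-89.68128, 1.04442

Lat: 40.877′ = 0.681283°; total 89.681283
hemisphere S, so the sign is −
Lon: 2.665′ = 0.044417°; total 1.044417
E → positive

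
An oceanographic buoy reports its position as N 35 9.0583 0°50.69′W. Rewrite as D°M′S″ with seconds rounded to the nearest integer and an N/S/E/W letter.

Latitude: 9.05830′ → 9′ and 0.05830 × 60 = 3.50″
Longitude: fractional minutes 0.69000 × 60 = 41.40″

35°09′3″ N, 0°50′41″ W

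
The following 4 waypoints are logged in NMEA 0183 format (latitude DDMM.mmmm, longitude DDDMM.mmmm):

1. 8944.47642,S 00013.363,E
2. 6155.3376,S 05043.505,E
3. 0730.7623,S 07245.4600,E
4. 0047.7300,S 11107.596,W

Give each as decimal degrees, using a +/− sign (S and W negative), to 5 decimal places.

Point 1:
  φ: split at 2 digits → 89° and 44.47642′; 89 + 44.47642/60 = 89.741274
  S → negative
  Longitude: split at 3 digits → 000° and 13.363′; 0 + 13.363/60 = 0.222717
  E ⇒ keep positive
Point 2:
  φ: split at 2 digits → 61° and 55.3376′; 61 + 55.3376/60 = 61.922293
  S → negative
  Longitude: split at 3 digits → 050° and 43.505′; 50 + 43.505/60 = 50.725083
  E ⇒ keep positive
Point 3:
  φ: degrees = first 2 digits = 7, minutes = 30.7623; 7 + 30.7623/60 = 7.512705
  S ⇒ negate
  Lon: degrees = first 3 digits = 72, minutes = 45.46; 72 + 45.46/60 = 72.757667
  E ⇒ keep positive
Point 4:
  Lat: degrees = first 2 digits = 0, minutes = 47.73; 0 + 47.73/60 = 0.795500
  S → negative
  λ: degrees = first 3 digits = 111, minutes = 7.596; 111 + 7.596/60 = 111.126600
  hemisphere W, so the sign is −

1. -89.74127, 0.22272
2. -61.92229, 50.72508
3. -7.51271, 72.75767
4. -0.79550, -111.12660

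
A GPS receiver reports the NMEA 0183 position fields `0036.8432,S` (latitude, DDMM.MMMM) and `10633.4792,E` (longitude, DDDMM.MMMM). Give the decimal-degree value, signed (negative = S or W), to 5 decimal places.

Latitude: degrees = first 2 digits = 0, minutes = 36.8432; 0 + 36.8432/60 = 0.614053
S ⇒ negate
Longitude: split at 3 digits → 106° and 33.4792′; 106 + 33.4792/60 = 106.557987
E → positive

-0.61405, 106.55799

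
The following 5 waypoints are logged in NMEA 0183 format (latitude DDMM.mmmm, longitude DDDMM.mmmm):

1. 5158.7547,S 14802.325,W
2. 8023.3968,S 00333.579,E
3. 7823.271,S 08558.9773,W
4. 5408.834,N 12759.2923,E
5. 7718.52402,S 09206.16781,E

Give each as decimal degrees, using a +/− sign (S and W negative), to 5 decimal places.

Point 1:
  Latitude: degrees = first 2 digits = 51, minutes = 58.7547; 51 + 58.7547/60 = 51.979245
  S → negative
  Lon: degrees = first 3 digits = 148, minutes = 2.325; 148 + 2.325/60 = 148.038750
  W ⇒ negate
Point 2:
  Lat: split at 2 digits → 80° and 23.3968′; 80 + 23.3968/60 = 80.389947
  hemisphere S, so the sign is −
  λ: split at 3 digits → 003° and 33.579′; 3 + 33.579/60 = 3.559650
  E → positive
Point 3:
  Latitude: split at 2 digits → 78° and 23.271′; 78 + 23.271/60 = 78.387850
  S → negative
  Lon: split at 3 digits → 085° and 58.9773′; 85 + 58.9773/60 = 85.982955
  W → negative
Point 4:
  φ: split at 2 digits → 54° and 8.834′; 54 + 8.834/60 = 54.147233
  N → positive
  λ: split at 3 digits → 127° and 59.2923′; 127 + 59.2923/60 = 127.988205
  E → positive
Point 5:
  Latitude: split at 2 digits → 77° and 18.52402′; 77 + 18.52402/60 = 77.308734
  hemisphere S, so the sign is −
  Longitude: degrees = first 3 digits = 92, minutes = 6.16781; 92 + 6.16781/60 = 92.102797
  E → positive

1. -51.97925, -148.03875
2. -80.38995, 3.55965
3. -78.38785, -85.98296
4. 54.14723, 127.98821
5. -77.30873, 92.10280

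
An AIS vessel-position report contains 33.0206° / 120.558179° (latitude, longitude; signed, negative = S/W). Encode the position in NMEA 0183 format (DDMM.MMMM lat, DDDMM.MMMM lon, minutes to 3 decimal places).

Latitude: 33° + 0.020600 × 60 = 33° 1.23600′
Longitude: fractional part 0.558179 → 33.49074 minutes

3301.236,N / 12033.491,E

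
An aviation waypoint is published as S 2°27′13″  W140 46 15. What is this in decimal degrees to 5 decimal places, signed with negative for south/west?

Lat: 27′ + 13″ = 27.21667′; 2 + 27.21667/60 = 2.453611
S → negative
Lon: 46′ + 15″ = 46.25000′; 140 + 46.25000/60 = 140.770833
W → negative

-2.45361, -140.77083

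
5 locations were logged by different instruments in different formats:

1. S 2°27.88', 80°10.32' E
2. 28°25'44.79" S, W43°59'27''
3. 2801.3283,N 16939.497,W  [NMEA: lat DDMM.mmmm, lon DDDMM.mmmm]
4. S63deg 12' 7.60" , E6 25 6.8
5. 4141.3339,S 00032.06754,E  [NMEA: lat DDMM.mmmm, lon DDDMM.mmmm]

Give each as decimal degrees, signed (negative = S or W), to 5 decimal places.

Point 1:
  Latitude: 27.88′ = 0.464667°; total 2.464667
  hemisphere S, so the sign is −
  λ: 80 + 10.32/60 = 80.172000
  E ⇒ keep positive
Point 2:
  Lat: 28 + 25/60 + 44.79/3600 = 28.429108
  hemisphere S, so the sign is −
  Lon: 59′ + 27″ = 59.45000′; 43 + 59.45000/60 = 43.990833
  hemisphere W, so the sign is −
Point 3:
  φ: degrees = first 2 digits = 28, minutes = 1.3283; 28 + 1.3283/60 = 28.022138
  N → positive
  λ: split at 3 digits → 169° and 39.497′; 169 + 39.497/60 = 169.658283
  W ⇒ negate
Point 4:
  φ: 12′ + 7.6″ = 12.12667′; 63 + 12.12667/60 = 63.202111
  S ⇒ negate
  Lon: 25′ + 6.8″ = 25.11333′; 6 + 25.11333/60 = 6.418556
  E → positive
Point 5:
  φ: split at 2 digits → 41° and 41.3339′; 41 + 41.3339/60 = 41.688898
  hemisphere S, so the sign is −
  Lon: degrees = first 3 digits = 0, minutes = 32.06754; 0 + 32.06754/60 = 0.534459
  E → positive

1. -2.46467, 80.17200
2. -28.42911, -43.99083
3. 28.02214, -169.65828
4. -63.20211, 6.41856
5. -41.68890, 0.53446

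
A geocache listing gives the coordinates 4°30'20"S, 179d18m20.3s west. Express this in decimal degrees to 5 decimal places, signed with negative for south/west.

-4.50556, -179.30564

Lat: 4° + 30/60 + 20/3600 = 4 + 0.500000 + 0.005556 = 4.505556
S → negative
Lon: 179 + 18/60 + 20.3/3600 = 179.305639
W ⇒ negate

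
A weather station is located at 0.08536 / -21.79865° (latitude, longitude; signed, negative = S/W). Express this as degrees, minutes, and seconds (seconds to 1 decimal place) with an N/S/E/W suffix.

Lat: whole degrees 0; 5.12160′ → 5′ and 7.296″
Longitude is negative → W; |value| = 21.798650
Lon: 0.798650 × 60 = 47.91900′ → 47′, remainder × 60 = 55.140″

0°05′7.3″ N, 21°47′55.1″ W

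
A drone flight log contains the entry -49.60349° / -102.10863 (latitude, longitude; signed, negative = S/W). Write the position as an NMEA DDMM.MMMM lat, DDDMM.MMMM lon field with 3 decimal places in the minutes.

4936.209,S / 10206.518,W

Latitude is negative → S; |value| = 49.603490
φ: minutes = (49.603490 − 49) × 60 = 36.20940
Longitude is negative → W; |value| = 102.108630
Lon: minutes = (102.108630 − 102) × 60 = 6.51780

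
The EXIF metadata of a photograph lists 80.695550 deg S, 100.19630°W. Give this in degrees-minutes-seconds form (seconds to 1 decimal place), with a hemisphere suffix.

Lat: whole degrees 80; 41.73300′ → 41′ and 43.980″
Longitude: 0.196300° → 11.77800′; 0.77800 × 60 = 46.680″

80°41′44.0″ S, 100°11′46.7″ W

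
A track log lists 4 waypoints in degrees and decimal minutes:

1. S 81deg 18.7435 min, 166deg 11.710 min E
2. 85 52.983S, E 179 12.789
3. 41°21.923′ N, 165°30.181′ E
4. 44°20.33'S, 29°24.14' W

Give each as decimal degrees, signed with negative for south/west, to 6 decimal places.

1. -81.312392, 166.195167
2. -85.883050, 179.213150
3. 41.365383, 165.503017
4. -44.338833, -29.402333

Point 1:
  Lat: 81 + 18.7435/60 = 81.3123917
  S → negative
  λ: 11.71′ = 0.195167°; total 166.1951667
  E → positive
Point 2:
  φ: 85 + 52.983/60 = 85.8830500
  hemisphere S, so the sign is −
  Lon: 12.789′ = 0.213150°; total 179.2131500
  E ⇒ keep positive
Point 3:
  Latitude: 41 + 21.923/60 = 41.3653833
  N → positive
  Lon: 165 + 30.181/60 = 165.5030167
  E → positive
Point 4:
  Latitude: 20.33′ = 0.338833°; total 44.3388333
  hemisphere S, so the sign is −
  Lon: 24.14′ = 0.402333°; total 29.4023333
  W → negative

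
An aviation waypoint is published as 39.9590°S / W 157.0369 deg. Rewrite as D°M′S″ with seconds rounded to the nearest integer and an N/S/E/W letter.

39°57′32″ S, 157°02′13″ W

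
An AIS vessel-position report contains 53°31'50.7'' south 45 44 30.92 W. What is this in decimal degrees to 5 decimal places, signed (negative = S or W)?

-53.53075, -45.74192

Lat: 31′ + 50.7″ = 31.84500′; 53 + 31.84500/60 = 53.530750
hemisphere S, so the sign is −
Longitude: 45 + 44/60 + 30.92/3600 = 45.741922
W → negative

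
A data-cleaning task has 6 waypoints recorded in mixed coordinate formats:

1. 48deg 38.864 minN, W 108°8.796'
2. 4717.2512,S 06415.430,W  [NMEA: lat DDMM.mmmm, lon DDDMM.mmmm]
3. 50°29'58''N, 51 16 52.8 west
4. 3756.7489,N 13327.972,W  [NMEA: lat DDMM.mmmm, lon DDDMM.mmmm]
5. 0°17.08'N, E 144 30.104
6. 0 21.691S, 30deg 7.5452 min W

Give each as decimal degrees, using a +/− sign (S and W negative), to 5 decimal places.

1. 48.64773, -108.14660
2. -47.28752, -64.25717
3. 50.49944, -51.28133
4. 37.94582, -133.46620
5. 0.28467, 144.50173
6. -0.36152, -30.12575

Point 1:
  φ: 48 + 38.864/60 = 48.647733
  N → positive
  λ: 8.796′ = 0.146600°; total 108.146600
  W → negative
Point 2:
  φ: degrees = first 2 digits = 47, minutes = 17.2512; 47 + 17.2512/60 = 47.287520
  S ⇒ negate
  λ: split at 3 digits → 064° and 15.43′; 64 + 15.43/60 = 64.257167
  hemisphere W, so the sign is −
Point 3:
  Latitude: 29′ + 58″ = 29.96667′; 50 + 29.96667/60 = 50.499444
  N → positive
  Longitude: 16′ + 52.8″ = 16.88000′; 51 + 16.88000/60 = 51.281333
  W ⇒ negate
Point 4:
  Latitude: split at 2 digits → 37° and 56.7489′; 37 + 56.7489/60 = 37.945815
  N ⇒ keep positive
  Lon: degrees = first 3 digits = 133, minutes = 27.972; 133 + 27.972/60 = 133.466200
  hemisphere W, so the sign is −
Point 5:
  φ: 0 + 17.08/60 = 0.284667
  N → positive
  Longitude: 144 + 30.104/60 = 144.501733
  E → positive
Point 6:
  Lat: 0 + 21.691/60 = 0.361517
  S ⇒ negate
  Longitude: 30 + 7.5452/60 = 30.125753
  W ⇒ negate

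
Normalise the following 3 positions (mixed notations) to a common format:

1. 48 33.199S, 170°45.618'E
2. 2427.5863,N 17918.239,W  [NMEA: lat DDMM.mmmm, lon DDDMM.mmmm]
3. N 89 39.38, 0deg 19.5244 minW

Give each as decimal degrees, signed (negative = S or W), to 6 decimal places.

1. -48.553317, 170.760300
2. 24.459772, -179.303983
3. 89.656333, -0.325407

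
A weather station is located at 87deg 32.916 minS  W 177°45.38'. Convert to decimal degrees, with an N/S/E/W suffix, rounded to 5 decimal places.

Latitude: 87 + 32.916/60 = 87.548600
Lon: 45.38′ = 0.756333°; total 177.756333

87.54860° S, 177.75633° W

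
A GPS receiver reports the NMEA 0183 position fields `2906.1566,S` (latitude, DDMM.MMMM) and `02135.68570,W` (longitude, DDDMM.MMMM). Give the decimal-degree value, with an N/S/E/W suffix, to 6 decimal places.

Lat: degrees = first 2 digits = 29, minutes = 6.1566; 29 + 6.1566/60 = 29.1026100
Longitude: degrees = first 3 digits = 21, minutes = 35.6857; 21 + 35.6857/60 = 21.5947617

29.102610° S, 21.594762° W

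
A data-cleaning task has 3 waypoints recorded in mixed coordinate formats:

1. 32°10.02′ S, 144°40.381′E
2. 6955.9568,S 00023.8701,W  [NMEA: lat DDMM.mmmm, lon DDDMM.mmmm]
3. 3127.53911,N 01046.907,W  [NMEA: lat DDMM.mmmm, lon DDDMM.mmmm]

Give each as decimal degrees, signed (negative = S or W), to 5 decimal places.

Point 1:
  Lat: 10.02′ = 0.167000°; total 32.167000
  S → negative
  λ: 144 + 40.381/60 = 144.673017
  E ⇒ keep positive
Point 2:
  Lat: degrees = first 2 digits = 69, minutes = 55.9568; 69 + 55.9568/60 = 69.932613
  hemisphere S, so the sign is −
  λ: degrees = first 3 digits = 0, minutes = 23.8701; 0 + 23.8701/60 = 0.397835
  hemisphere W, so the sign is −
Point 3:
  φ: split at 2 digits → 31° and 27.53911′; 31 + 27.53911/60 = 31.458985
  N ⇒ keep positive
  Longitude: split at 3 digits → 010° and 46.907′; 10 + 46.907/60 = 10.781783
  hemisphere W, so the sign is −

1. -32.16700, 144.67302
2. -69.93261, -0.39784
3. 31.45899, -10.78178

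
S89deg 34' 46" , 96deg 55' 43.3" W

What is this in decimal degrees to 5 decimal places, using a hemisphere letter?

89.57944° S, 96.92869° W

Latitude: 89° + 34/60 + 46/3600 = 89 + 0.566667 + 0.012778 = 89.579444
Longitude: 96° + 55/60 + 43.3/3600 = 96 + 0.916667 + 0.012028 = 96.928694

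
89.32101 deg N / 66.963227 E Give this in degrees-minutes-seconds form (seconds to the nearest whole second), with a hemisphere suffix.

Latitude: whole degrees 89; 19.26060′ → 19′ and 15.64″
Lon: whole degrees 66; 57.79362′ → 57′ and 47.62″

89°19′16″ N, 66°57′48″ E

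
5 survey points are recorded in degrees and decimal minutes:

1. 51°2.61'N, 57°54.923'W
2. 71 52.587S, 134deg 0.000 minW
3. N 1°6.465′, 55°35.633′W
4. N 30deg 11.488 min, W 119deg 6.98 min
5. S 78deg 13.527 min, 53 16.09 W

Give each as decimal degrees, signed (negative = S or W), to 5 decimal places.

1. 51.04350, -57.91538
2. -71.87645, -134.00000
3. 1.10775, -55.59388
4. 30.19147, -119.11633
5. -78.22545, -53.26817

Point 1:
  Lat: 2.61′ = 0.043500°; total 51.043500
  N ⇒ keep positive
  Longitude: 57 + 54.923/60 = 57.915383
  hemisphere W, so the sign is −
Point 2:
  φ: 71 + 52.587/60 = 71.876450
  hemisphere S, so the sign is −
  λ: 0′ = 0.000000°; total 134.000000
  W → negative
Point 3:
  φ: 1 + 6.465/60 = 1.107750
  N ⇒ keep positive
  Lon: 55 + 35.633/60 = 55.593883
  hemisphere W, so the sign is −
Point 4:
  Latitude: 11.488′ = 0.191467°; total 30.191467
  N ⇒ keep positive
  Lon: 6.98′ = 0.116333°; total 119.116333
  W → negative
Point 5:
  φ: 78 + 13.527/60 = 78.225450
  S ⇒ negate
  Longitude: 16.09′ = 0.268167°; total 53.268167
  W ⇒ negate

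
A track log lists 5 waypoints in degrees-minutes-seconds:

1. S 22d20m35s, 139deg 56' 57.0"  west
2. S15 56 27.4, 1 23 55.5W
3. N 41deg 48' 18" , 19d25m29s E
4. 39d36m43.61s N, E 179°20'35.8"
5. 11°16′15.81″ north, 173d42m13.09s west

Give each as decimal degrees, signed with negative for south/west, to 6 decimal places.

1. -22.343056, -139.949167
2. -15.940944, -1.398750
3. 41.805000, 19.424722
4. 39.612114, 179.343278
5. 11.271058, -173.703636

Point 1:
  Latitude: 22° + 20/60 + 35/3600 = 22 + 0.333333 + 0.009722 = 22.3430556
  S → negative
  Longitude: 139° + 56/60 + 57/3600 = 139 + 0.933333 + 0.015833 = 139.9491667
  W → negative
Point 2:
  Latitude: 56′ + 27.4″ = 56.45667′; 15 + 56.45667/60 = 15.9409444
  S → negative
  λ: 23′ + 55.5″ = 23.92500′; 1 + 23.92500/60 = 1.3987500
  hemisphere W, so the sign is −
Point 3:
  φ: 41° + 48/60 + 18/3600 = 41 + 0.800000 + 0.005000 = 41.8050000
  N → positive
  λ: 19° + 25/60 + 29/3600 = 19 + 0.416667 + 0.008056 = 19.4247222
  E → positive
Point 4:
  φ: 36′ + 43.61″ = 36.72683′; 39 + 36.72683/60 = 39.6121139
  N ⇒ keep positive
  λ: 179° + 20/60 + 35.8/3600 = 179 + 0.333333 + 0.009944 = 179.3432778
  E ⇒ keep positive
Point 5:
  Latitude: 11° + 16/60 + 15.81/3600 = 11 + 0.266667 + 0.004392 = 11.2710583
  N ⇒ keep positive
  Lon: 42′ + 13.09″ = 42.21817′; 173 + 42.21817/60 = 173.7036361
  hemisphere W, so the sign is −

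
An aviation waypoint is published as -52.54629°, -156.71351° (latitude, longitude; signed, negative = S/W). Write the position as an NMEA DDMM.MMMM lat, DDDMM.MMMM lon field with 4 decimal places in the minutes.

Latitude is negative → S; |value| = 52.546290
Lat: 52° + 0.546290 × 60 = 52° 32.777400′
Longitude is negative → W; |value| = 156.713510
Longitude: 156° + 0.713510 × 60 = 156° 42.810600′

5232.7774,S / 15642.8106,W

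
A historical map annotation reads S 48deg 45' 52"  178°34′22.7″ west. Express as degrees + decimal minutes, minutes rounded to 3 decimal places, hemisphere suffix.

Latitude: seconds/60 = 0.86667; minutes = 45 + 0.86667 = 45.86667
Lon: seconds/60 = 0.37833; minutes = 34 + 0.37833 = 34.37833

48° 45.867′ S, 178° 34.378′ W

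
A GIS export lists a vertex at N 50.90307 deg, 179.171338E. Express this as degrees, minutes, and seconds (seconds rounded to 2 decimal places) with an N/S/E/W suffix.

50°54′11.05″ N, 179°10′16.82″ E

φ: whole degrees 50; 54.18420′ → 54′ and 11.0520″
λ: 0.171338 × 60 = 10.28028′ → 10′, remainder × 60 = 16.8168″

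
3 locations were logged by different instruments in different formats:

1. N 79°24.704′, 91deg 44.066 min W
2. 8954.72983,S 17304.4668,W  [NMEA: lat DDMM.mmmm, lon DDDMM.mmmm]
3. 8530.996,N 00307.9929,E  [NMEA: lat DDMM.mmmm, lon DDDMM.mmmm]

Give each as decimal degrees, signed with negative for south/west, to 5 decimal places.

Point 1:
  φ: 79 + 24.704/60 = 79.411733
  N ⇒ keep positive
  Lon: 44.066′ = 0.734433°; total 91.734433
  W ⇒ negate
Point 2:
  Latitude: degrees = first 2 digits = 89, minutes = 54.72983; 89 + 54.72983/60 = 89.912164
  S ⇒ negate
  Lon: degrees = first 3 digits = 173, minutes = 4.4668; 173 + 4.4668/60 = 173.074447
  hemisphere W, so the sign is −
Point 3:
  φ: degrees = first 2 digits = 85, minutes = 30.996; 85 + 30.996/60 = 85.516600
  N ⇒ keep positive
  Lon: degrees = first 3 digits = 3, minutes = 7.9929; 3 + 7.9929/60 = 3.133215
  E → positive

1. 79.41173, -91.73443
2. -89.91216, -173.07445
3. 85.51660, 3.13322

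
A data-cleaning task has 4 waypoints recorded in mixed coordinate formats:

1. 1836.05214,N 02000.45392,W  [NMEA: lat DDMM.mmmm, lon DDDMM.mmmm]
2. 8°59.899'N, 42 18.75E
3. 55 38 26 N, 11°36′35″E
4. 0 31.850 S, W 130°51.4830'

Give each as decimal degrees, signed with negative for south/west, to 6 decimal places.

1. 18.600869, -20.007565
2. 8.998317, 42.312500
3. 55.640556, 11.609722
4. -0.530833, -130.858050

Point 1:
  Latitude: degrees = first 2 digits = 18, minutes = 36.05214; 18 + 36.05214/60 = 18.6008690
  N ⇒ keep positive
  Lon: split at 3 digits → 020° and 0.45392′; 20 + 0.45392/60 = 20.0075653
  W → negative
Point 2:
  Latitude: 59.899′ = 0.998317°; total 8.9983167
  N → positive
  Longitude: 42 + 18.75/60 = 42.3125000
  E → positive
Point 3:
  Latitude: 55 + 38/60 + 26/3600 = 55.6405556
  N → positive
  Lon: 36′ + 35″ = 36.58333′; 11 + 36.58333/60 = 11.6097222
  E ⇒ keep positive
Point 4:
  φ: 0 + 31.85/60 = 0.5308333
  S ⇒ negate
  λ: 130 + 51.483/60 = 130.8580500
  W ⇒ negate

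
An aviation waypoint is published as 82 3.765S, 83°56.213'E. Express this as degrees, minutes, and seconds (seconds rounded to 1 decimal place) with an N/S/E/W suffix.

82°03′45.9″ S, 83°56′12.8″ E

Latitude: fractional minutes 0.76500 × 60 = 45.900″
Longitude: fractional minutes 0.21300 × 60 = 12.780″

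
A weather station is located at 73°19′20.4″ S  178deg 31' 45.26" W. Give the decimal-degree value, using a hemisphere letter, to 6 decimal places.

73.322333° S, 178.529239° W

φ: 19′ + 20.4″ = 19.34000′; 73 + 19.34000/60 = 73.3223333
Lon: 178 + 31/60 + 45.26/3600 = 178.5292389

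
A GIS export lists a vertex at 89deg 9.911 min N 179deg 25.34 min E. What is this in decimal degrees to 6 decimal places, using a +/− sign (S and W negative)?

89.165183, 179.422333

φ: 9.911′ = 0.165183°; total 89.1651833
N ⇒ keep positive
Longitude: 179 + 25.34/60 = 179.4223333
E → positive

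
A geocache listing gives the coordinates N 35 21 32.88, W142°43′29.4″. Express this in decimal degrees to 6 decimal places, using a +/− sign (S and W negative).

φ: 21′ + 32.88″ = 21.54800′; 35 + 21.54800/60 = 35.3591333
N → positive
Lon: 142 + 43/60 + 29.4/3600 = 142.7248333
hemisphere W, so the sign is −

35.359133, -142.724833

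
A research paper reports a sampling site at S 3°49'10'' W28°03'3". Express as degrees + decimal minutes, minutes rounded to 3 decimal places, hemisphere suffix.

Latitude: 49 + 10/60 = 49.16667′
Lon: seconds/60 = 0.05000; minutes = 3 + 0.05000 = 3.05000

3° 49.167′ S, 28° 3.050′ W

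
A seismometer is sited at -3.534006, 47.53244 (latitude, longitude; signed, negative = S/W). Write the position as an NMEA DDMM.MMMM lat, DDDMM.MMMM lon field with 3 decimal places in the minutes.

Latitude is negative → S; |value| = 3.534006
Latitude: minutes = (3.534006 − 3) × 60 = 32.04036
Lon: minutes = (47.532440 − 47) × 60 = 31.94640

0332.040,S / 04731.946,E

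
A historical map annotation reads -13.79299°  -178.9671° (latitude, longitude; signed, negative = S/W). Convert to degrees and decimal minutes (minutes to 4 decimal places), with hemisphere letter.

Latitude is negative → S; |value| = 13.792990
Lat: fractional part 0.792990 → 47.579400 minutes
Longitude is negative → W; |value| = 178.967100
Longitude: 178° + 0.967100 × 60 = 178° 58.026000′

13° 47.5794′ S, 178° 58.0260′ W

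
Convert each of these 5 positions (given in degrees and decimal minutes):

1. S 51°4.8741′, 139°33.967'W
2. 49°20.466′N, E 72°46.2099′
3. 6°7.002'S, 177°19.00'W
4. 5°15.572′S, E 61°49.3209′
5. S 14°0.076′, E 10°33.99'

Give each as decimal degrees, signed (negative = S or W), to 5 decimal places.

Point 1:
  Latitude: 4.8741′ = 0.081235°; total 51.081235
  S → negative
  Lon: 33.967′ = 0.566117°; total 139.566117
  W → negative
Point 2:
  Latitude: 20.466′ = 0.341100°; total 49.341100
  N → positive
  λ: 72 + 46.2099/60 = 72.770165
  E → positive
Point 3:
  Latitude: 7.002′ = 0.116700°; total 6.116700
  S → negative
  Longitude: 177 + 19/60 = 177.316667
  W ⇒ negate
Point 4:
  Latitude: 15.572′ = 0.259533°; total 5.259533
  S → negative
  λ: 49.3209′ = 0.822015°; total 61.822015
  E → positive
Point 5:
  Latitude: 0.076′ = 0.001267°; total 14.001267
  S → negative
  Lon: 10 + 33.99/60 = 10.566500
  E → positive

1. -51.08124, -139.56612
2. 49.34110, 72.77017
3. -6.11670, -177.31667
4. -5.25953, 61.82202
5. -14.00127, 10.56650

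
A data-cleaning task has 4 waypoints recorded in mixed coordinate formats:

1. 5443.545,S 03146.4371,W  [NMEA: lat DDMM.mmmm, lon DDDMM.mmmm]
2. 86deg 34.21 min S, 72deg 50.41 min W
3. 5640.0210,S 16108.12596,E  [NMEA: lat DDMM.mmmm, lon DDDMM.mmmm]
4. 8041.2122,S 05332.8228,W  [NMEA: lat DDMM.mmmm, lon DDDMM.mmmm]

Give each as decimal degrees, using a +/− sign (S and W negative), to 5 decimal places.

1. -54.72575, -31.77395
2. -86.57017, -72.84017
3. -56.66702, 161.13543
4. -80.68687, -53.54705

Point 1:
  Lat: degrees = first 2 digits = 54, minutes = 43.545; 54 + 43.545/60 = 54.725750
  S ⇒ negate
  λ: split at 3 digits → 031° and 46.4371′; 31 + 46.4371/60 = 31.773952
  W → negative
Point 2:
  Lat: 34.21′ = 0.570167°; total 86.570167
  S ⇒ negate
  λ: 72 + 50.41/60 = 72.840167
  hemisphere W, so the sign is −
Point 3:
  φ: degrees = first 2 digits = 56, minutes = 40.021; 56 + 40.021/60 = 56.667017
  S → negative
  Longitude: degrees = first 3 digits = 161, minutes = 8.12596; 161 + 8.12596/60 = 161.135433
  E ⇒ keep positive
Point 4:
  Lat: split at 2 digits → 80° and 41.2122′; 80 + 41.2122/60 = 80.686870
  S → negative
  λ: split at 3 digits → 053° and 32.8228′; 53 + 32.8228/60 = 53.547047
  W → negative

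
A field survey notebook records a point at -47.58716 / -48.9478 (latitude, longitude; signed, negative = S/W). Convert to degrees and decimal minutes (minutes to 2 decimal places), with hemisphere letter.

47° 35.23′ S, 48° 56.87′ W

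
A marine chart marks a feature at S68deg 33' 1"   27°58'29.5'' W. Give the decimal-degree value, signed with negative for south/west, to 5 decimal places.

-68.55028, -27.97486

φ: 68° + 33/60 + 1/3600 = 68 + 0.550000 + 0.000278 = 68.550278
hemisphere S, so the sign is −
Longitude: 58′ + 29.5″ = 58.49167′; 27 + 58.49167/60 = 27.974861
W ⇒ negate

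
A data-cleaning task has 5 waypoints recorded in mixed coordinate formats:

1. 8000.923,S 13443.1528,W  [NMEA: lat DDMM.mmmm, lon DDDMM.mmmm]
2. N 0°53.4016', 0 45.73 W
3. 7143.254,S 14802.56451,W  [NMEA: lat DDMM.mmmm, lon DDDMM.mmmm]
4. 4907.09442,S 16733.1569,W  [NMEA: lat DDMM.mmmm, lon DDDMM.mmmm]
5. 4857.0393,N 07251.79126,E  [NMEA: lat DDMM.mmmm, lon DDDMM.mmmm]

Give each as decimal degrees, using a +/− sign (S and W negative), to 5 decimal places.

Point 1:
  φ: split at 2 digits → 80° and 0.923′; 80 + 0.923/60 = 80.015383
  S ⇒ negate
  Lon: degrees = first 3 digits = 134, minutes = 43.1528; 134 + 43.1528/60 = 134.719213
  W ⇒ negate
Point 2:
  Latitude: 53.4016′ = 0.890027°; total 0.890027
  N → positive
  Longitude: 0 + 45.73/60 = 0.762167
  hemisphere W, so the sign is −
Point 3:
  Lat: degrees = first 2 digits = 71, minutes = 43.254; 71 + 43.254/60 = 71.720900
  S → negative
  λ: degrees = first 3 digits = 148, minutes = 2.56451; 148 + 2.56451/60 = 148.042742
  hemisphere W, so the sign is −
Point 4:
  Lat: split at 2 digits → 49° and 7.09442′; 49 + 7.09442/60 = 49.118240
  S → negative
  Longitude: degrees = first 3 digits = 167, minutes = 33.1569; 167 + 33.1569/60 = 167.552615
  hemisphere W, so the sign is −
Point 5:
  φ: split at 2 digits → 48° and 57.0393′; 48 + 57.0393/60 = 48.950655
  N ⇒ keep positive
  Longitude: degrees = first 3 digits = 72, minutes = 51.79126; 72 + 51.79126/60 = 72.863188
  E → positive

1. -80.01538, -134.71921
2. 0.89003, -0.76217
3. -71.72090, -148.04274
4. -49.11824, -167.55262
5. 48.95066, 72.86319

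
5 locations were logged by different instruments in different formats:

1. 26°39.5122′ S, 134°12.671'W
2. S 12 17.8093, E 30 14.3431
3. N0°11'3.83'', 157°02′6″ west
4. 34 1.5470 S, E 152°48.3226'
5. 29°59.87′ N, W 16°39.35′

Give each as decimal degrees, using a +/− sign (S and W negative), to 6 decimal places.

1. -26.658537, -134.211183
2. -12.296822, 30.239052
3. 0.184397, -157.035000
4. -34.025783, 152.805377
5. 29.997833, -16.655833

Point 1:
  Lat: 26 + 39.5122/60 = 26.6585367
  hemisphere S, so the sign is −
  λ: 134 + 12.671/60 = 134.2111833
  W ⇒ negate
Point 2:
  Lat: 17.8093′ = 0.296822°; total 12.2968217
  S ⇒ negate
  Lon: 30 + 14.3431/60 = 30.2390517
  E ⇒ keep positive
Point 3:
  Latitude: 0° + 11/60 + 3.83/3600 = 0 + 0.183333 + 0.001064 = 0.1843972
  N → positive
  λ: 157° + 2/60 + 6/3600 = 157 + 0.033333 + 0.001667 = 157.0350000
  hemisphere W, so the sign is −
Point 4:
  Latitude: 34 + 1.547/60 = 34.0257833
  S ⇒ negate
  Lon: 48.3226′ = 0.805377°; total 152.8053767
  E → positive
Point 5:
  Latitude: 59.87′ = 0.997833°; total 29.9978333
  N → positive
  Longitude: 16 + 39.35/60 = 16.6558333
  W → negative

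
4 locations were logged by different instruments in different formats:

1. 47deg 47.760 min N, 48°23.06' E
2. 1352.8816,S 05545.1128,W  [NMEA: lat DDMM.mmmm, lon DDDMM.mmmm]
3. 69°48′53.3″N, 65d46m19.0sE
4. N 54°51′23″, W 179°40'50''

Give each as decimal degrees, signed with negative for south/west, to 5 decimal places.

1. 47.79600, 48.38433
2. -13.88136, -55.75188
3. 69.81481, 65.77194
4. 54.85639, -179.68056

Point 1:
  Lat: 47 + 47.76/60 = 47.796000
  N ⇒ keep positive
  Lon: 23.06′ = 0.384333°; total 48.384333
  E → positive
Point 2:
  Latitude: degrees = first 2 digits = 13, minutes = 52.8816; 13 + 52.8816/60 = 13.881360
  hemisphere S, so the sign is −
  Lon: split at 3 digits → 055° and 45.1128′; 55 + 45.1128/60 = 55.751880
  W ⇒ negate
Point 3:
  Latitude: 69 + 48/60 + 53.3/3600 = 69.814806
  N → positive
  λ: 65° + 46/60 + 19/3600 = 65 + 0.766667 + 0.005278 = 65.771944
  E → positive
Point 4:
  Latitude: 54 + 51/60 + 23/3600 = 54.856389
  N → positive
  λ: 40′ + 50″ = 40.83333′; 179 + 40.83333/60 = 179.680556
  hemisphere W, so the sign is −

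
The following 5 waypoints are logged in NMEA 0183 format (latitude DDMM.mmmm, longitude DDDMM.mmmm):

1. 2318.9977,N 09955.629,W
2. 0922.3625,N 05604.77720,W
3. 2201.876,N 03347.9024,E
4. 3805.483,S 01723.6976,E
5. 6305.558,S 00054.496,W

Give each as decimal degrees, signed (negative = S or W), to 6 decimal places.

1. 23.316628, -99.927150
2. 9.372708, -56.079620
3. 22.031267, 33.798373
4. -38.091383, 17.394960
5. -63.092633, -0.908267

Point 1:
  Latitude: split at 2 digits → 23° and 18.9977′; 23 + 18.9977/60 = 23.3166283
  N → positive
  λ: split at 3 digits → 099° and 55.629′; 99 + 55.629/60 = 99.9271500
  hemisphere W, so the sign is −
Point 2:
  φ: split at 2 digits → 09° and 22.3625′; 9 + 22.3625/60 = 9.3727083
  N → positive
  λ: split at 3 digits → 056° and 4.7772′; 56 + 4.7772/60 = 56.0796200
  hemisphere W, so the sign is −
Point 3:
  Lat: degrees = first 2 digits = 22, minutes = 1.876; 22 + 1.876/60 = 22.0312667
  N ⇒ keep positive
  Lon: split at 3 digits → 033° and 47.9024′; 33 + 47.9024/60 = 33.7983733
  E ⇒ keep positive
Point 4:
  Lat: degrees = first 2 digits = 38, minutes = 5.483; 38 + 5.483/60 = 38.0913833
  S ⇒ negate
  Lon: split at 3 digits → 017° and 23.6976′; 17 + 23.6976/60 = 17.3949600
  E ⇒ keep positive
Point 5:
  φ: split at 2 digits → 63° and 5.558′; 63 + 5.558/60 = 63.0926333
  S → negative
  λ: split at 3 digits → 000° and 54.496′; 0 + 54.496/60 = 0.9082667
  W → negative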